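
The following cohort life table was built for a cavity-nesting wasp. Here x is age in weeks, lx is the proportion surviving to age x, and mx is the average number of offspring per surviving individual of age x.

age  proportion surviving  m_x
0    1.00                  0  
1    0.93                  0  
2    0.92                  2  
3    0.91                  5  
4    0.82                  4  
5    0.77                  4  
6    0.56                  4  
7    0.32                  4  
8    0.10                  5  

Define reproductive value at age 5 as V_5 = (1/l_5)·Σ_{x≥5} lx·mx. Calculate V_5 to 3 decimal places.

lx·mx for x ≥ 5: 3.08, 2.24, 1.28, 0.5 → sum = 7.1
V_5 = 7.1 / l_5 = 7.1 / 0.77 = 9.220779… → 9.221

9.221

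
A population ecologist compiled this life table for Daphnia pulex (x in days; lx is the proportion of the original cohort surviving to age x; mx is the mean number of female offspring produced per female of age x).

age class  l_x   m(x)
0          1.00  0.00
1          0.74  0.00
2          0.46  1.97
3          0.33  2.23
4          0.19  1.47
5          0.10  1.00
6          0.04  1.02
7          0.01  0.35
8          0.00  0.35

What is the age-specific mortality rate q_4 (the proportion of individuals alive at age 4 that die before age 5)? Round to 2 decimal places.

q_4 = (l_4 − l_5) / l_4 = (0.19 − 0.1) / 0.19
     = 0.09 / 0.19 = 0.473684… → 0.47

0.47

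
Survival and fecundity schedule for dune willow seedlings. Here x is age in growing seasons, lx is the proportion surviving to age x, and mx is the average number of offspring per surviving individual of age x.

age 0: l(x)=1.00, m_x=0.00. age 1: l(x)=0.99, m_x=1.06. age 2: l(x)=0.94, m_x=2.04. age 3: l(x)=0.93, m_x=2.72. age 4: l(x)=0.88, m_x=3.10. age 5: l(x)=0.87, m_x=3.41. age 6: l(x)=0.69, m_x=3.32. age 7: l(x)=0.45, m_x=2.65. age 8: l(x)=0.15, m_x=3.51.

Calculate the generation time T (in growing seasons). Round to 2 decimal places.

4.24

lx·mx: 0, 1.0494, 1.9176, 2.5296, 2.728, 2.9667, 2.2908, 1.1925, 0.5265 → R0 = 15.2011
x·lx·mx: 0, 1.0494, 3.8352, 7.5888, 10.912, 14.8335, 13.7448, 8.3475, 4.212 → Σ = 64.5232
T = 64.5232 / 15.2011 = 4.24464… → 4.24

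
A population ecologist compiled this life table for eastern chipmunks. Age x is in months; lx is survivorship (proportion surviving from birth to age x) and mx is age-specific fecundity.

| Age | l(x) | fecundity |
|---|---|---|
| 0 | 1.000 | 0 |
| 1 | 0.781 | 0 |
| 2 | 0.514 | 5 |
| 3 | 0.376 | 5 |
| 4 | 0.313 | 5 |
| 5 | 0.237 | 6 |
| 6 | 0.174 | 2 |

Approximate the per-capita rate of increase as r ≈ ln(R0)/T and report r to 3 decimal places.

0.609

R0 = Σ lx·mx = 0 + 0 + 2.57 + 1.88 + 1.565 + 1.422 + 0.348 = 7.785
Σ x·lx·mx = 26.238; T = 26.238/7.785 = 3.37033…
r ≈ ln(R0)/T = ln(7.785)/3.37033… = 0.6089… → 0.609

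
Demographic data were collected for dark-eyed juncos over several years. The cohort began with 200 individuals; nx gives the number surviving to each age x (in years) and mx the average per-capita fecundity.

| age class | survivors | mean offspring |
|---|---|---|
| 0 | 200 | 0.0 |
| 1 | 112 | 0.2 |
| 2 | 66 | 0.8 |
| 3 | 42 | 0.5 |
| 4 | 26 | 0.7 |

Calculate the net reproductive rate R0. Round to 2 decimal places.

lx = nx/n0 = nx/200: 1, 0.56, 0.33, 0.21, 0.13
lx·mx by age: 0, 0.112, 0.264, 0.105, 0.091
R0 = Σ lx·mx = 0.572 → 0.57

0.57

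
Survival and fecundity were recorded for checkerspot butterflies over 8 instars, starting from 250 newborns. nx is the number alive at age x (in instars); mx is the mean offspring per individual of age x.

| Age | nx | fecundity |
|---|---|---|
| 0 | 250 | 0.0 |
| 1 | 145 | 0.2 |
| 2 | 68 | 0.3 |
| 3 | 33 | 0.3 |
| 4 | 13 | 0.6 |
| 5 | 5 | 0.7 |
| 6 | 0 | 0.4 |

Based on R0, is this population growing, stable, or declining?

lx = nx/n0 = nx/250: 1, 0.58, 0.272, 0.132, 0.052, 0.02, 0
R0 = Σ lx·mx = 0 + 0.116 + 0.0816 + 0.0396 + 0.0312 + 0.014 + 0 = 0.2824
R0 < 1, so the population is declining.

declining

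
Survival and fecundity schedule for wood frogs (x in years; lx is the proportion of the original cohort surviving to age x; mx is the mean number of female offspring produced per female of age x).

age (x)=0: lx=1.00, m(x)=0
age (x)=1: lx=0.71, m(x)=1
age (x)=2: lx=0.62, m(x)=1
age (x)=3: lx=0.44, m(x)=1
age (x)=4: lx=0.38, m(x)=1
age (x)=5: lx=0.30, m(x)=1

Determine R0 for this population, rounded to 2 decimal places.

lx·mx by age: 0, 0.71, 0.62, 0.44, 0.38, 0.3
R0 = Σ lx·mx = 2.45 → 2.45

2.45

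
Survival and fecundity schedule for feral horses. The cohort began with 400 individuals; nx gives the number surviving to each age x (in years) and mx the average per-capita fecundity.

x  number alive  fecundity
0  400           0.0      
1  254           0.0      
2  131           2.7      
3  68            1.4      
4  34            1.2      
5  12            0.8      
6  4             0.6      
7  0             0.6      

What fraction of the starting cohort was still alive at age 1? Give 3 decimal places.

l_1 = n_1/n_0 = 254/400 = 0.635 → 0.635

0.635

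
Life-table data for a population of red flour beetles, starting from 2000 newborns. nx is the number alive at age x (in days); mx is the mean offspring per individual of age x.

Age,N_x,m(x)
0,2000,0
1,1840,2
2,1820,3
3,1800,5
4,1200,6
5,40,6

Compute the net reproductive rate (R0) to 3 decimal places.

12.790

lx = nx/n0 = nx/2000: 1, 0.92, 0.91, 0.9, 0.6, 0.02
lx·mx by age: 0, 1.84, 2.73, 4.5, 3.6, 0.12
R0 = Σ lx·mx = 12.79 → 12.790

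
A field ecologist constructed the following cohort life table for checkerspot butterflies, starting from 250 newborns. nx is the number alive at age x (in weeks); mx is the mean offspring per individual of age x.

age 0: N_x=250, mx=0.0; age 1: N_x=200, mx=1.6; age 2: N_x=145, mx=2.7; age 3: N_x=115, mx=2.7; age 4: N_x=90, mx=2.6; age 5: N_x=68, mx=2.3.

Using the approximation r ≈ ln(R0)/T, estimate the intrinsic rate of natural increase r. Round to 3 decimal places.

0.652

lx = nx/n0 = nx/250: 1, 0.8, 0.58, 0.46, 0.36, 0.272
R0 = Σ lx·mx = 0 + 1.28 + 1.566 + 1.242 + 0.936 + 0.6256 = 5.6496
Σ x·lx·mx = 15.01; T = 15.01/5.6496 = 2.65683…
r ≈ ln(R0)/T = ln(5.6496)/2.65683… = 0.65175… → 0.652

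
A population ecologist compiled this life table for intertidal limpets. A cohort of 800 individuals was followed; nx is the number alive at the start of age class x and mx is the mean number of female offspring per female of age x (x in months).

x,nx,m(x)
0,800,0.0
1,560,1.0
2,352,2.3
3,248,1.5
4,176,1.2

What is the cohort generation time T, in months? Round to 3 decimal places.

lx = nx/n0 = nx/800: 1, 0.7, 0.44, 0.31, 0.22
lx·mx: 0, 0.7, 1.012, 0.465, 0.264 → R0 = 2.441
x·lx·mx: 0, 0.7, 2.024, 1.395, 1.056 → Σ = 5.175
T = 5.175 / 2.441 = 2.120033… → 2.120

2.120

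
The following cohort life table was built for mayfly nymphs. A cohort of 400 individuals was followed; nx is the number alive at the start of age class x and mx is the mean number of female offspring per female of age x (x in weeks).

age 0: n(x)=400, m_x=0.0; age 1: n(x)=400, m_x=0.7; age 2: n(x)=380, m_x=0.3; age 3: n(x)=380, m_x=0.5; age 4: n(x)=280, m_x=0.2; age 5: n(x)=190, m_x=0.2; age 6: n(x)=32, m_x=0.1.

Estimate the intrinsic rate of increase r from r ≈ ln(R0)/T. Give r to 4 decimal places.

lx = nx/n0 = nx/400: 1, 1, 0.95, 0.95, 0.7, 0.475, 0.08
R0 = Σ lx·mx = 0 + 0.7 + 0.285 + 0.475 + 0.14 + 0.095 + 0.008 = 1.703
Σ x·lx·mx = 3.778; T = 3.778/1.703 = 2.21844…
r ≈ ln(R0)/T = ln(1.703)/2.21844… = 0.239985… → 0.2400

0.2400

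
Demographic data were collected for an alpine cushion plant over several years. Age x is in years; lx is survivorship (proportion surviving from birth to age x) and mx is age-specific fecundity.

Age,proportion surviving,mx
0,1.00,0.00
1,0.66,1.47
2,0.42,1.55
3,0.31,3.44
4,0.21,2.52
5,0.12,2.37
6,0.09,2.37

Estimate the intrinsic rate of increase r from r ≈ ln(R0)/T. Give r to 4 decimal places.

R0 = Σ lx·mx = 0 + 0.9702 + 0.651 + 1.0664 + 0.5292 + 0.2844 + 0.2133 = 3.7145
Σ x·lx·mx = 10.29; T = 10.29/3.7145 = 2.77022…
r ≈ ln(R0)/T = ln(3.7145)/2.77022… = 0.473696… → 0.4737

0.4737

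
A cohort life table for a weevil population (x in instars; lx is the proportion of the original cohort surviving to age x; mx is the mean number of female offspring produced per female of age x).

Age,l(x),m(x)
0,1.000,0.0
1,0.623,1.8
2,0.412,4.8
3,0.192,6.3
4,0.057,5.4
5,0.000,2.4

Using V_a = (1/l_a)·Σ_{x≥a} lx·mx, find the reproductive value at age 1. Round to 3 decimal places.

7.410

lx·mx for x ≥ 1: 1.1214, 1.9776, 1.2096, 0.3078, 0 → sum = 4.6164
V_1 = 4.6164 / l_1 = 4.6164 / 0.623 = 7.409952… → 7.410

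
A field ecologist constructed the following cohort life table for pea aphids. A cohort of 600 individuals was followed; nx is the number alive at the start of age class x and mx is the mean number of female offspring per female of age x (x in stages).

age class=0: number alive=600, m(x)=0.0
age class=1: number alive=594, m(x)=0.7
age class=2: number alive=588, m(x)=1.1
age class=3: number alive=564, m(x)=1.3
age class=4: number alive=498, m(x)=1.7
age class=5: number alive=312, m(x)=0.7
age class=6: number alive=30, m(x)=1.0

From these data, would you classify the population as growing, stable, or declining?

growing

lx = nx/n0 = nx/600: 1, 0.99, 0.98, 0.94, 0.83, 0.52, 0.05
R0 = Σ lx·mx = 0 + 0.693 + 1.078 + 1.222 + 1.411 + 0.364 + 0.05 = 4.818
R0 > 1, so the population is growing.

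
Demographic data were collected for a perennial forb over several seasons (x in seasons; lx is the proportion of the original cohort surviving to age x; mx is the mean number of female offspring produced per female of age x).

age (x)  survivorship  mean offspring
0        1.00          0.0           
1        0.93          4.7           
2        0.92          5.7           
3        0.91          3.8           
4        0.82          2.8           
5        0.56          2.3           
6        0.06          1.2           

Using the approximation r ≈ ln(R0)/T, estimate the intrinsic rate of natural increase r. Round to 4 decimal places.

1.1414

R0 = Σ lx·mx = 0 + 4.371 + 5.244 + 3.458 + 2.296 + 1.288 + 0.072 = 16.729
Σ x·lx·mx = 41.289; T = 41.289/16.729 = 2.46811…
r ≈ ln(R0)/T = ln(16.729)/2.46811… = 1.141418… → 1.1414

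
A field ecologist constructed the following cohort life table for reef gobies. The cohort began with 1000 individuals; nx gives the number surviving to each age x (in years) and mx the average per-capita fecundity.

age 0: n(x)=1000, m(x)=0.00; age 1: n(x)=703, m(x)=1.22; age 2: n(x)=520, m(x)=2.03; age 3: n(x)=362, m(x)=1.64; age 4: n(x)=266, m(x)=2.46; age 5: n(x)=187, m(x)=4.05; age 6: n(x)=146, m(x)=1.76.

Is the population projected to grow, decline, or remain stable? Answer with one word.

lx = nx/n0 = nx/1000: 1, 0.703, 0.52, 0.362, 0.266, 0.187, 0.146
R0 = Σ lx·mx = 0 + 0.85766 + 1.0556 + 0.59368 + 0.65436 + 0.75735 + 0.25696 = 4.17561
R0 > 1, so the population is growing.

growing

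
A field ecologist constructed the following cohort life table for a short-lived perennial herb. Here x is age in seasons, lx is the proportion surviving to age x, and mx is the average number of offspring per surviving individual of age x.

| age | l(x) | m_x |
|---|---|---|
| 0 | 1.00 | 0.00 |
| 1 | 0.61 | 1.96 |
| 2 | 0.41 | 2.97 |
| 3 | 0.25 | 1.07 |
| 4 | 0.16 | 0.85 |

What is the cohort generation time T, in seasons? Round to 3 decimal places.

lx·mx: 0, 1.1956, 1.2177, 0.2675, 0.136 → R0 = 2.8168
x·lx·mx: 0, 1.1956, 2.4354, 0.8025, 0.544 → Σ = 4.9775
T = 4.9775 / 2.8168 = 1.767076… → 1.767

1.767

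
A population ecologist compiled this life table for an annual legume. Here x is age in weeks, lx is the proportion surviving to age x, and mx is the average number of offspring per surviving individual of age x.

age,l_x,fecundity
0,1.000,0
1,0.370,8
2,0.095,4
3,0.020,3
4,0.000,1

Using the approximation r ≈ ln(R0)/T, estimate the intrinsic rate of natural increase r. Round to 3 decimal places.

R0 = Σ lx·mx = 0 + 2.96 + 0.38 + 0.06 + 0 = 3.4
Σ x·lx·mx = 3.9; T = 3.9/3.4 = 1.14706…
r ≈ ln(R0)/T = ln(3.4)/1.14706… = 1.06688… → 1.067

1.067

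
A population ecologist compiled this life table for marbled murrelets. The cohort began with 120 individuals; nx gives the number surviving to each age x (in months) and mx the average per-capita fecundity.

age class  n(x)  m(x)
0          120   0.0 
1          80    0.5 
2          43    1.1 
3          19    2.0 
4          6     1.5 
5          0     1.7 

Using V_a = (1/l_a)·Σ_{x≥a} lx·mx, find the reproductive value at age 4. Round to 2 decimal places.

1.50

lx = nx/n0 = nx/120: 1, 0.66667…, 0.35833…, 0.15833…, 0.05, 0
lx·mx for x ≥ 4: 0.075, 0 → sum = 0.075
V_4 = 0.075 / l_4 = 0.075 / 0.05 = 1.5 → 1.50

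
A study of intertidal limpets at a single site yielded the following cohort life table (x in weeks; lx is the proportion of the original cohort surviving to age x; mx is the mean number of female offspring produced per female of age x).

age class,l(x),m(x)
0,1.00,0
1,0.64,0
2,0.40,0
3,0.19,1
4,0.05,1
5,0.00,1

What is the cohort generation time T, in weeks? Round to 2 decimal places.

lx·mx: 0, 0, 0, 0.19, 0.05, 0 → R0 = 0.24
x·lx·mx: 0, 0, 0, 0.57, 0.2, 0 → Σ = 0.77
T = 0.77 / 0.24 = 3.208333… → 3.21

3.21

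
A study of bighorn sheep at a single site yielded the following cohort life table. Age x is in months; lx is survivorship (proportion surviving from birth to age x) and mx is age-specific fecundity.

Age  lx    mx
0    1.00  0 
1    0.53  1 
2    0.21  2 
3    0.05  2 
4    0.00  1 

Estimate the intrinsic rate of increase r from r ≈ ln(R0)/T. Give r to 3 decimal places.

0.031

R0 = Σ lx·mx = 0 + 0.53 + 0.42 + 0.1 + 0 = 1.05
Σ x·lx·mx = 1.67; T = 1.67/1.05 = 1.59048…
r ≈ ln(R0)/T = ln(1.05)/1.59048… = 0.03068… → 0.031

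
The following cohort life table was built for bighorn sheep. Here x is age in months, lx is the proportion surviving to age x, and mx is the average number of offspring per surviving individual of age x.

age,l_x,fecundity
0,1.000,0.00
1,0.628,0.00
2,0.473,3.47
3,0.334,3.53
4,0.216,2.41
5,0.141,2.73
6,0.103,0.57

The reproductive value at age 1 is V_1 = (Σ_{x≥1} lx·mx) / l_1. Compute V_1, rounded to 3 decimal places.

lx·mx for x ≥ 1: 0, 1.64131, 1.17902, 0.52056, 0.38493, 0.05871 → sum = 3.78453
V_1 = 3.78453 / l_1 = 3.78453 / 0.628 = 6.026322… → 6.026

6.026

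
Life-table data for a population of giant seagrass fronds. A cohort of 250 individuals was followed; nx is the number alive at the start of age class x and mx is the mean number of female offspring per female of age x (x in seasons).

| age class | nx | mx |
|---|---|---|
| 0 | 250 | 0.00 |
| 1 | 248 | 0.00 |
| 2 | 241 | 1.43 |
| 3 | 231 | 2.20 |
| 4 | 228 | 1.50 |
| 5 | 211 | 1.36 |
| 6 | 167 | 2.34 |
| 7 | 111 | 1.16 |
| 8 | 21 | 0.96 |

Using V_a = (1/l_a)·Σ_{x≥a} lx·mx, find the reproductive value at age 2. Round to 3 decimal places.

8.388

lx = nx/n0 = nx/250: 1, 0.992, 0.964, 0.924, 0.912, 0.844, 0.668, 0.444, 0.084
lx·mx for x ≥ 2: 1.37852, 2.0328, 1.368, 1.14784, 1.56312, 0.51504, 0.08064 → sum = 8.08596
V_2 = 8.08596 / l_2 = 8.08596 / 0.964 = 8.387925… → 8.388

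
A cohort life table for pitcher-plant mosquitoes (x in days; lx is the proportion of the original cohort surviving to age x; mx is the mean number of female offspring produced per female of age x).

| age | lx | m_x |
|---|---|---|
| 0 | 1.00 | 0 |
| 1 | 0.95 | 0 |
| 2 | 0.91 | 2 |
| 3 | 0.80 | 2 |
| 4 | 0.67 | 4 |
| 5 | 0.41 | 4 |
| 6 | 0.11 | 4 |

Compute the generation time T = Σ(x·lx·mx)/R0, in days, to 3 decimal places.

3.667

lx·mx: 0, 0, 1.82, 1.6, 2.68, 1.64, 0.44 → R0 = 8.18
x·lx·mx: 0, 0, 3.64, 4.8, 10.72, 8.2, 2.64 → Σ = 30
T = 30 / 8.18 = 3.667482… → 3.667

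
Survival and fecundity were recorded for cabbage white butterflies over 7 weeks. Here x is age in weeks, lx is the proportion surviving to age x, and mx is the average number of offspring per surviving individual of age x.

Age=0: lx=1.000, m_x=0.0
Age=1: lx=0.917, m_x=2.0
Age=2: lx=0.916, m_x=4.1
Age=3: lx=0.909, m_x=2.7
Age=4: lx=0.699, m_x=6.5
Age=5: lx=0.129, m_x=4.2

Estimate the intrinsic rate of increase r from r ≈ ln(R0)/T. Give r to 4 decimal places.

0.8993

R0 = Σ lx·mx = 0 + 1.834 + 3.7556 + 2.4543 + 4.5435 + 0.5418 = 13.1292
Σ x·lx·mx = 37.5911; T = 37.5911/13.1292 = 2.86317…
r ≈ ln(R0)/T = ln(13.1292)/2.86317… = 0.899297… → 0.8993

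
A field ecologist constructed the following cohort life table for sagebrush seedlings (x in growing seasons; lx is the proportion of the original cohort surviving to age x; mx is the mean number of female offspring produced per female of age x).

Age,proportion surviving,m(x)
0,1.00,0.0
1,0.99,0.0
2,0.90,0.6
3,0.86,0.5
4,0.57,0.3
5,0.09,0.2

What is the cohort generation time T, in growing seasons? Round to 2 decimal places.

lx·mx: 0, 0, 0.54, 0.43, 0.171, 0.018 → R0 = 1.159
x·lx·mx: 0, 0, 1.08, 1.29, 0.684, 0.09 → Σ = 3.144
T = 3.144 / 1.159 = 2.712683… → 2.71

2.71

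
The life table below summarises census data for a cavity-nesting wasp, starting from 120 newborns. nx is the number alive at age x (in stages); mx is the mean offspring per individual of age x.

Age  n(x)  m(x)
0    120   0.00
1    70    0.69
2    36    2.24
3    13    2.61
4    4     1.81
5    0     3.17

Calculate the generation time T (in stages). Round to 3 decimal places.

2.001

lx = nx/n0 = nx/120: 1, 0.58333…, 0.3, 0.10833…, 0.03333…, 0
lx·mx: 0, 0.4025…, 0.672, 0.28275…, 0.060333…, 0 → R0 = 1.417583…
x·lx·mx: 0, 0.4025…, 1.344, 0.84825…, 0.241333…, 0 → Σ = 2.836083…
T = 2.836083… / 1.417583… = 2.000647… → 2.001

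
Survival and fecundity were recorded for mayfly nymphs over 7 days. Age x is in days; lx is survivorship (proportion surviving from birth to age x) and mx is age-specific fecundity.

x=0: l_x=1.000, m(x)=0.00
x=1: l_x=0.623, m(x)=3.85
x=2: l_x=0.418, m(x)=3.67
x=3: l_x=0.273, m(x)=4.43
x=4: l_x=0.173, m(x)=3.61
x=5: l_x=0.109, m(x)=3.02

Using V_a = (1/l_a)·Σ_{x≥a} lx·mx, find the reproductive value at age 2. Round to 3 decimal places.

lx·mx for x ≥ 2: 1.53406, 1.20939, 0.62453, 0.32918 → sum = 3.69716
V_2 = 3.69716 / l_2 = 3.69716 / 0.418 = 8.84488… → 8.845

8.845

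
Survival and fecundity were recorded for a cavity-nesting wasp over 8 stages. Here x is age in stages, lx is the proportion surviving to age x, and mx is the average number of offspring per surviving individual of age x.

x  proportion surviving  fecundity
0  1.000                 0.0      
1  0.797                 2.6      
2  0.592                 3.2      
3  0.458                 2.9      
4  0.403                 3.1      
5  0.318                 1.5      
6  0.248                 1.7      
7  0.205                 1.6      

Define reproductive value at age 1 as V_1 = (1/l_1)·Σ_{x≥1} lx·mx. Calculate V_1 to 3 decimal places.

9.750

lx·mx for x ≥ 1: 2.0722, 1.8944, 1.3282, 1.2493, 0.477, 0.4216, 0.328 → sum = 7.7707
V_1 = 7.7707 / l_1 = 7.7707 / 0.797 = 9.749937… → 9.750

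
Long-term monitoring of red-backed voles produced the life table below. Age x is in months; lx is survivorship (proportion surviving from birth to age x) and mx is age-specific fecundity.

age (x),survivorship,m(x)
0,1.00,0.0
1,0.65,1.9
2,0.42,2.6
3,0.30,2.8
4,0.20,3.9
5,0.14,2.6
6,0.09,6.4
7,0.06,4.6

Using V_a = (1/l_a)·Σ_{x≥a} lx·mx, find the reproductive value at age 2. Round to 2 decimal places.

9.35

lx·mx for x ≥ 2: 1.092, 0.84, 0.78, 0.364, 0.576, 0.276 → sum = 3.928
V_2 = 3.928 / l_2 = 3.928 / 0.42 = 9.352381… → 9.35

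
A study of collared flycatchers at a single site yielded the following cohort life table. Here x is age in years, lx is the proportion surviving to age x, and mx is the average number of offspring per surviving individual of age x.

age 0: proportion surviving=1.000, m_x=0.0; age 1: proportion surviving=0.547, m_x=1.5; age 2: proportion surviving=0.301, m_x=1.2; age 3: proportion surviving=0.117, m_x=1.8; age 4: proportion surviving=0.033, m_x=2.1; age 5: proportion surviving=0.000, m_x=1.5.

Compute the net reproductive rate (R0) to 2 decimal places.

lx·mx by age: 0, 0.8205, 0.3612, 0.2106, 0.0693, 0
R0 = Σ lx·mx = 1.4616 → 1.46

1.46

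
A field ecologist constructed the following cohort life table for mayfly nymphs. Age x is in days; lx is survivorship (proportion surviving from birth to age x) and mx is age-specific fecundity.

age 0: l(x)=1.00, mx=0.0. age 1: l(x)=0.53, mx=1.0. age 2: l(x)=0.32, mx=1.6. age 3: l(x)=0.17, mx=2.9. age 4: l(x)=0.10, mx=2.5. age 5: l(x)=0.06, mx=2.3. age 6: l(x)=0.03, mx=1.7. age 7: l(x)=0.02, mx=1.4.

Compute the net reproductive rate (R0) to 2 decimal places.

lx·mx by age: 0, 0.53, 0.512, 0.493, 0.25, 0.138, 0.051, 0.028
R0 = Σ lx·mx = 2.002 → 2.00

2.00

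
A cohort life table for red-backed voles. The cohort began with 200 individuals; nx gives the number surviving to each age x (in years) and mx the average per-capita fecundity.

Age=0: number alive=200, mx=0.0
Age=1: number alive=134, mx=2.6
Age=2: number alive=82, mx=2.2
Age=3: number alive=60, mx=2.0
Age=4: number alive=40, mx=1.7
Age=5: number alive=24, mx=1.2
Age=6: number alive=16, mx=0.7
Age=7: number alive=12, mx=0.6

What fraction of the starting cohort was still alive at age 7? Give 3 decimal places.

l_7 = n_7/n_0 = 12/200 = 0.06 → 0.060

0.060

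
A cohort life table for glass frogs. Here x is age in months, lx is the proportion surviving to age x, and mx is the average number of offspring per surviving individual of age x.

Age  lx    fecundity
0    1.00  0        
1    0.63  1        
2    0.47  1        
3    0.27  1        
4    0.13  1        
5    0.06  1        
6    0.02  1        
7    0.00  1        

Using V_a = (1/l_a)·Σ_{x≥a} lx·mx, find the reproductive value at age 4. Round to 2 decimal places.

1.62

lx·mx for x ≥ 4: 0.13, 0.06, 0.02, 0 → sum = 0.21
V_4 = 0.21 / l_4 = 0.21 / 0.13 = 1.615385… → 1.62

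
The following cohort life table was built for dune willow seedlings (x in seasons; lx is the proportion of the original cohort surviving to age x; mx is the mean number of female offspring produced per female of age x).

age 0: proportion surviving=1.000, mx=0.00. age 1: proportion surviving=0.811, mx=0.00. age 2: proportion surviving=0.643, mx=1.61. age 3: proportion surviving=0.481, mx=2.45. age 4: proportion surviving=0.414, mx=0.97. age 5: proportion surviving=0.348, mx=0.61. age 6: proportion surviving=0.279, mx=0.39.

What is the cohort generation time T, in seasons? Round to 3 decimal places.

3.040

lx·mx: 0, 0, 1.03523, 1.17845, 0.40158, 0.21228, 0.10881 → R0 = 2.93635
x·lx·mx: 0, 0, 2.07046, 3.53535, 1.60632, 1.0614, 0.65286 → Σ = 8.92639
T = 8.92639 / 2.93635 = 3.039961… → 3.040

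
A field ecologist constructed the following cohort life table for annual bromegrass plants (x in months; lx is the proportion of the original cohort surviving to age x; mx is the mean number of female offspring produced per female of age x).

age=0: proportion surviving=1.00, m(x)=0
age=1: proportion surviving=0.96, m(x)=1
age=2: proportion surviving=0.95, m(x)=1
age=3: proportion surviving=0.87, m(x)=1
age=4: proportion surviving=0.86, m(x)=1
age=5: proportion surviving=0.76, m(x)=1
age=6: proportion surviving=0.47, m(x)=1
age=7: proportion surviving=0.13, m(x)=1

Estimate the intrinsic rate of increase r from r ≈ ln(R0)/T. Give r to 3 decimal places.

0.489

R0 = Σ lx·mx = 0 + 0.96 + 0.95 + 0.87 + 0.86 + 0.76 + 0.47 + 0.13 = 5
Σ x·lx·mx = 16.44; T = 16.44/5 = 3.288
r ≈ ln(R0)/T = ln(5)/3.288 = 0.48949… → 0.489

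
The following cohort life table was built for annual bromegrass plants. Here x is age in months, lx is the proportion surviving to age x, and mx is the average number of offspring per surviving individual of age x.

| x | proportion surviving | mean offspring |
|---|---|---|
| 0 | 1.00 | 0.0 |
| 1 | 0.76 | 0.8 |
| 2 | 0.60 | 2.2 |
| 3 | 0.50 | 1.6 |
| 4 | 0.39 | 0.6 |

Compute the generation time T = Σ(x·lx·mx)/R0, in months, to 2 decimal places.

lx·mx: 0, 0.608, 1.32, 0.8, 0.234 → R0 = 2.962
x·lx·mx: 0, 0.608, 2.64, 2.4, 0.936 → Σ = 6.584
T = 6.584 / 2.962 = 2.222822… → 2.22

2.22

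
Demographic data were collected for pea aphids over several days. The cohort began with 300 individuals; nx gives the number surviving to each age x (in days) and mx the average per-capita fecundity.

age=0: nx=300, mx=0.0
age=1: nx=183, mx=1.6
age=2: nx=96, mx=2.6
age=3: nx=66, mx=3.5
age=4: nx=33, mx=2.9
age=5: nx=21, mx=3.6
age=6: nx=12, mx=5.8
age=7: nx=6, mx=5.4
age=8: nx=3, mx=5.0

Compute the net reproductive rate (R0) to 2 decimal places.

lx = nx/n0 = nx/300: 1, 0.61, 0.32, 0.22, 0.11, 0.07, 0.04, 0.02, 0.01
lx·mx by age: 0, 0.976, 0.832, 0.77, 0.319, 0.252, 0.232, 0.108, 0.05
R0 = Σ lx·mx = 3.539 → 3.54

3.54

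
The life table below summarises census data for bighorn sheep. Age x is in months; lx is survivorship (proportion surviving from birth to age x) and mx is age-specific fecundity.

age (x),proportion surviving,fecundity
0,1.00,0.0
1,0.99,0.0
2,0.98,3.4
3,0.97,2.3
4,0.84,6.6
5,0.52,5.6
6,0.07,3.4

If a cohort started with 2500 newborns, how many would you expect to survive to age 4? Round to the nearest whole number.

2100

Expected survivors = N0 · l_4 = 2500 × 0.84 = 2100 → 2100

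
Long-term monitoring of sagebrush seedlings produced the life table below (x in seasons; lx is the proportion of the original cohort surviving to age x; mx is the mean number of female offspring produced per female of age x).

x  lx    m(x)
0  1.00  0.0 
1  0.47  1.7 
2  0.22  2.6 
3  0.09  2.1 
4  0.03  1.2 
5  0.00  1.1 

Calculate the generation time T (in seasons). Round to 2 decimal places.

1.66

lx·mx: 0, 0.799, 0.572, 0.189, 0.036, 0 → R0 = 1.596
x·lx·mx: 0, 0.799, 1.144, 0.567, 0.144, 0 → Σ = 2.654
T = 2.654 / 1.596 = 1.662907… → 1.66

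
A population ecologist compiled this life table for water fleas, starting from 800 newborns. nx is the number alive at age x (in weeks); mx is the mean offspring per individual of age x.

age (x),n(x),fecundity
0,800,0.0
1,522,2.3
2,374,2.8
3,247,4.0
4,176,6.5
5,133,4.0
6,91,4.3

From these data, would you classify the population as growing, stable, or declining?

growing

lx = nx/n0 = nx/800: 1, 0.6525, 0.4675, 0.30875, 0.22, 0.16625, 0.11375
R0 = Σ lx·mx = 0 + 1.50075 + 1.309 + 1.235 + 1.43 + 0.665 + 0.489125 = 6.628875
R0 > 1, so the population is growing.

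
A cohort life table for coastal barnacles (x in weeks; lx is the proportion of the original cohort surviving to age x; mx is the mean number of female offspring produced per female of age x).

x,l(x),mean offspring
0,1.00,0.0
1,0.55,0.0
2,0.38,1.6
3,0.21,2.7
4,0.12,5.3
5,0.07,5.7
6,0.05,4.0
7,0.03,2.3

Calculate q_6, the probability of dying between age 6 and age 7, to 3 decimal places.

0.400

q_6 = (l_6 − l_7) / l_6 = (0.05 − 0.03) / 0.05
     = 0.02 / 0.05 = 0.4 → 0.400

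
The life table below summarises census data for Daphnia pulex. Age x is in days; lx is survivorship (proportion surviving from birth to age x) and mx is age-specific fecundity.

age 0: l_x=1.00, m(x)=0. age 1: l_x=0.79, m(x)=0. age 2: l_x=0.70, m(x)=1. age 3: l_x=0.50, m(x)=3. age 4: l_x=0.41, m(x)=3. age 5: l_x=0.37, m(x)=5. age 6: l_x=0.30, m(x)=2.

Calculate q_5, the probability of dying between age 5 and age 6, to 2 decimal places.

0.19

q_5 = (l_5 − l_6) / l_5 = (0.37 − 0.3) / 0.37
     = 0.07 / 0.37 = 0.189189… → 0.19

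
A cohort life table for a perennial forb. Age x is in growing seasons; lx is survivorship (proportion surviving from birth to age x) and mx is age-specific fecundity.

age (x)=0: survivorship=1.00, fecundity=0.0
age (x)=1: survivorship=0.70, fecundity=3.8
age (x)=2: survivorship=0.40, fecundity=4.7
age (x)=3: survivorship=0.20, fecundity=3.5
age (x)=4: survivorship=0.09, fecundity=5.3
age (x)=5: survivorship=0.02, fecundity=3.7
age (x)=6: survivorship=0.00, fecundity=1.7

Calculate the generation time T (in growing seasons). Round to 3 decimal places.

1.865

lx·mx: 0, 2.66, 1.88, 0.7, 0.477, 0.074, 0 → R0 = 5.791
x·lx·mx: 0, 2.66, 3.76, 2.1, 1.908, 0.37, 0 → Σ = 10.798
T = 10.798 / 5.791 = 1.864618… → 1.865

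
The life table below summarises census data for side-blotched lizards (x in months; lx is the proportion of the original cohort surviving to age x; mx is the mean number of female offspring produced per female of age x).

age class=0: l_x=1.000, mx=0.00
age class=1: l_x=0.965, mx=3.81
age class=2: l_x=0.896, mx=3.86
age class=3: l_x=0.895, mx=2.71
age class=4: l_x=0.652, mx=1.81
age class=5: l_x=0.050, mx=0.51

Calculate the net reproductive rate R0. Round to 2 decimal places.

lx·mx by age: 0, 3.67665, 3.45856, 2.42545, 1.18012, 0.0255
R0 = Σ lx·mx = 10.76628 → 10.77

10.77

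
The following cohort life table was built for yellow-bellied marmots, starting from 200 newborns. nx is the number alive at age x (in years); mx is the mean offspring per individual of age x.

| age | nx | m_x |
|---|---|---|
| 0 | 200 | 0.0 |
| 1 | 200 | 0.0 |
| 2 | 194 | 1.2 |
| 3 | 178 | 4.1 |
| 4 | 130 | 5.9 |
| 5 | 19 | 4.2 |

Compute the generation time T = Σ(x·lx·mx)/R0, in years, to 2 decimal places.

3.38

lx = nx/n0 = nx/200: 1, 1, 0.97, 0.89, 0.65, 0.095
lx·mx: 0, 0, 1.164, 3.649, 3.835, 0.399 → R0 = 9.047
x·lx·mx: 0, 0, 2.328, 10.947, 15.34, 1.995 → Σ = 30.61
T = 30.61 / 9.047 = 3.383442… → 3.38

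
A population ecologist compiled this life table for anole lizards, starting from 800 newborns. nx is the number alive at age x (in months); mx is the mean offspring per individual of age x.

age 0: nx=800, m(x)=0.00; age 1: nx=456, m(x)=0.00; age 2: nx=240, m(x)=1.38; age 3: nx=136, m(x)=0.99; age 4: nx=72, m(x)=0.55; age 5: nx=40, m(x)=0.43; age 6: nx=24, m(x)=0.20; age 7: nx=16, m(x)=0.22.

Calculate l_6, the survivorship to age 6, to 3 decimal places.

l_6 = n_6/n_0 = 24/800 = 0.03 → 0.030

0.030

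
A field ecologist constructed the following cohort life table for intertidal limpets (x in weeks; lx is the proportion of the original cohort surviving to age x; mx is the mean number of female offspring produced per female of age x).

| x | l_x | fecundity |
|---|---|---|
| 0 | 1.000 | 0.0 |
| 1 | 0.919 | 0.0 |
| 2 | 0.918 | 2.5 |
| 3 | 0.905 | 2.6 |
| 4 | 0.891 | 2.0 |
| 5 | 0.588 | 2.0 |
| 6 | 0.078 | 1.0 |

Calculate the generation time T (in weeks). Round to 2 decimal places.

lx·mx: 0, 0, 2.295, 2.353, 1.782, 1.176, 0.078 → R0 = 7.684
x·lx·mx: 0, 0, 4.59, 7.059, 7.128, 5.88, 0.468 → Σ = 25.125
T = 25.125 / 7.684 = 3.269781… → 3.27

3.27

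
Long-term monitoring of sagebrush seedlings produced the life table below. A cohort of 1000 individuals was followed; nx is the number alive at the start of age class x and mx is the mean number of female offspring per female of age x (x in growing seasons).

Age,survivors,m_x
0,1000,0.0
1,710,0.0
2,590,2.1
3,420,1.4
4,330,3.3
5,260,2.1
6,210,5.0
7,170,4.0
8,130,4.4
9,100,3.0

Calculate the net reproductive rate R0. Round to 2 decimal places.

lx = nx/n0 = nx/1000: 1, 0.71, 0.59, 0.42, 0.33, 0.26, 0.21, 0.17, 0.13, 0.1
lx·mx by age: 0, 0, 1.239, 0.588, 1.089, 0.546, 1.05, 0.68, 0.572, 0.3
R0 = Σ lx·mx = 6.064 → 6.06

6.06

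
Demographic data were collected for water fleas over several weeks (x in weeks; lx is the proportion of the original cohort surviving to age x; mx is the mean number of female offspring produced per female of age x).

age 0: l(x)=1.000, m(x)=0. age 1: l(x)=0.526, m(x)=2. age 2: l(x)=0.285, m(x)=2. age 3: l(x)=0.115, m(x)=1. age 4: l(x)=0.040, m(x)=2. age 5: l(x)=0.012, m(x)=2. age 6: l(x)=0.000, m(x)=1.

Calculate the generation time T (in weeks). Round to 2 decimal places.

lx·mx: 0, 1.052, 0.57, 0.115, 0.08, 0.024, 0 → R0 = 1.841
x·lx·mx: 0, 1.052, 1.14, 0.345, 0.32, 0.12, 0 → Σ = 2.977
T = 2.977 / 1.841 = 1.617056… → 1.62

1.62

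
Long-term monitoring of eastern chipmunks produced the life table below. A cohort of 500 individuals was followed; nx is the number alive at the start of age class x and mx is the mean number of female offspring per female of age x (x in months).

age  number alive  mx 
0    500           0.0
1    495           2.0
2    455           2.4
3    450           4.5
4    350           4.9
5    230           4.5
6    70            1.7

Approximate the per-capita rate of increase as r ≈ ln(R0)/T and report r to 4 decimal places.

lx = nx/n0 = nx/500: 1, 0.99, 0.91, 0.9, 0.7, 0.46, 0.14
R0 = Σ lx·mx = 0 + 1.98 + 2.184 + 4.05 + 3.43 + 2.07 + 0.238 = 13.952
Σ x·lx·mx = 43.996; T = 43.996/13.952 = 3.15338…
r ≈ ln(R0)/T = ln(13.952)/3.15338… = 0.835808… → 0.8358

0.8358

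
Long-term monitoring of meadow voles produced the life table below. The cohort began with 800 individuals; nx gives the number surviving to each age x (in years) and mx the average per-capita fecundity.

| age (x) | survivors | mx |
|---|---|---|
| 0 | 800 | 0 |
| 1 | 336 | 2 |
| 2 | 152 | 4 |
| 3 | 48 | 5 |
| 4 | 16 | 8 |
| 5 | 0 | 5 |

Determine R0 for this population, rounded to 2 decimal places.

2.06

lx = nx/n0 = nx/800: 1, 0.42, 0.19, 0.06, 0.02, 0
lx·mx by age: 0, 0.84, 0.76, 0.3, 0.16, 0
R0 = Σ lx·mx = 2.06 → 2.06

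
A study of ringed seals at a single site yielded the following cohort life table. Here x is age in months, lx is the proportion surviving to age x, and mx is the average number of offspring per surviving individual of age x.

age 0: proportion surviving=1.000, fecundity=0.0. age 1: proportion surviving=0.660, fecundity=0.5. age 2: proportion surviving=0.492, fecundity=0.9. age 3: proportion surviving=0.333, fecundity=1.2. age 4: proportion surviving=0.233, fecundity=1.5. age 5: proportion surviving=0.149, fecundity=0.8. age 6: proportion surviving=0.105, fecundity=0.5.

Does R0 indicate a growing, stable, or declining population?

growing

R0 = Σ lx·mx = 0 + 0.33 + 0.4428 + 0.3996 + 0.3495 + 0.1192 + 0.0525 = 1.6936
R0 > 1, so the population is growing.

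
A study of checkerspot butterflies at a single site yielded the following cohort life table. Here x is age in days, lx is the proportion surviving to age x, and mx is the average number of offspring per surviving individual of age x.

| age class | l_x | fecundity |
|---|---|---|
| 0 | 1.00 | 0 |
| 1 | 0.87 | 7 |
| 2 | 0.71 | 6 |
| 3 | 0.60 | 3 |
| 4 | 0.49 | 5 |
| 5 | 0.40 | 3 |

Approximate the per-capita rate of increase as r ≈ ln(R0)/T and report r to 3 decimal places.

1.218

R0 = Σ lx·mx = 0 + 6.09 + 4.26 + 1.8 + 2.45 + 1.2 = 15.8
Σ x·lx·mx = 35.81; T = 35.81/15.8 = 2.26646…
r ≈ ln(R0)/T = ln(15.8)/2.26646… = 1.21776… → 1.218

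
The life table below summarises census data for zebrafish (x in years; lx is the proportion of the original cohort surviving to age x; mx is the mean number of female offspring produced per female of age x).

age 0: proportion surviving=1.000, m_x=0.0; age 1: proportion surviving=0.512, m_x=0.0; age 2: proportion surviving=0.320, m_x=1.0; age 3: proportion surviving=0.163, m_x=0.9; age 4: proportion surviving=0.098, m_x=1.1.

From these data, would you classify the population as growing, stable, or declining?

declining

R0 = Σ lx·mx = 0 + 0 + 0.32 + 0.1467 + 0.1078 = 0.5745
R0 < 1, so the population is declining.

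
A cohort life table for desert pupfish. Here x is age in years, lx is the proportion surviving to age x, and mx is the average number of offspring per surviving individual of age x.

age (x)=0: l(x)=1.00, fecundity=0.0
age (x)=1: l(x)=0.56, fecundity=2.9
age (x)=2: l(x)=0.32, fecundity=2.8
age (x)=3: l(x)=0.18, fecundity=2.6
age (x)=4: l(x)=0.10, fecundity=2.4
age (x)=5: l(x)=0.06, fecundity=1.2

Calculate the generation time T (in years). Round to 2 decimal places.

lx·mx: 0, 1.624, 0.896, 0.468, 0.24, 0.072 → R0 = 3.3
x·lx·mx: 0, 1.624, 1.792, 1.404, 0.96, 0.36 → Σ = 6.14
T = 6.14 / 3.3 = 1.860606… → 1.86

1.86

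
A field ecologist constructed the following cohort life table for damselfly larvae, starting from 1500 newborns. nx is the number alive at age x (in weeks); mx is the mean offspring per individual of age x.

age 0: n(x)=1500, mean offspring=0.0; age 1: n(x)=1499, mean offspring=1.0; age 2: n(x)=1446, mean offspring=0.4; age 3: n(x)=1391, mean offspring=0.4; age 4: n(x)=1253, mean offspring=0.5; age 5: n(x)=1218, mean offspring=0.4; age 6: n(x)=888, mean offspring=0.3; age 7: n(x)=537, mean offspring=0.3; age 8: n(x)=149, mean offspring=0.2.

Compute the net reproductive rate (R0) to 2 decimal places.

2.80

lx = nx/n0 = nx/1500: 1, 0.99933…, 0.964, 0.92733…, 0.83533…, 0.812, 0.592, 0.358, 0.09933…
lx·mx by age: 0, 0.999333…, 0.3856, 0.370933…, 0.417667…, 0.3248, 0.1776, 0.1074, 0.019867…
R0 = Σ lx·mx = 2.8032… → 2.80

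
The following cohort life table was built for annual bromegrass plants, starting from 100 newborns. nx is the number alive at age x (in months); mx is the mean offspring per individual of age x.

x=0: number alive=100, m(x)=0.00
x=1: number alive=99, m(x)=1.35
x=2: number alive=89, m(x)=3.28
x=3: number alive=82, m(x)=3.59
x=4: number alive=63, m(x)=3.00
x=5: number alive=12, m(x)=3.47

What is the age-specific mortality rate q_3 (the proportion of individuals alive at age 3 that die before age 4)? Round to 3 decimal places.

lx = nx/n0 = nx/100: 1, 0.99, 0.89, 0.82, 0.63, 0.12
q_3 = (l_3 − l_4) / l_3 = (0.82 − 0.63) / 0.82
     = 0.19 / 0.82 = 0.231707… → 0.232

0.232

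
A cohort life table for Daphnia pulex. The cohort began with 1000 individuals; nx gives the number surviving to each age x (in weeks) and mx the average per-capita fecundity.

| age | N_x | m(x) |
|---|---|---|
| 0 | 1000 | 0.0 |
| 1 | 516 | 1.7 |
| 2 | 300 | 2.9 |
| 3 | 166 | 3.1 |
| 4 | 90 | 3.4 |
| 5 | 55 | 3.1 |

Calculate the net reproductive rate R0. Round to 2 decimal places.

lx = nx/n0 = nx/1000: 1, 0.516, 0.3, 0.166, 0.09, 0.055
lx·mx by age: 0, 0.8772, 0.87, 0.5146, 0.306, 0.1705
R0 = Σ lx·mx = 2.7383 → 2.74

2.74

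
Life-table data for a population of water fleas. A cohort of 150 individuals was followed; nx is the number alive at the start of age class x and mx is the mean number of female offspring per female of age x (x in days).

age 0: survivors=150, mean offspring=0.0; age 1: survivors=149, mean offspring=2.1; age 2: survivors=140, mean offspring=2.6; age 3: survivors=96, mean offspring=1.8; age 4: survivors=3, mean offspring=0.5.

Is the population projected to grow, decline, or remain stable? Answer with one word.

lx = nx/n0 = nx/150: 1, 0.99333…, 0.93333…, 0.64, 0.02
R0 = Σ lx·mx = 0 + 2.086… + 2.426667… + 1.152 + 0.01 = 5.674667…
R0 > 1, so the population is growing.

growing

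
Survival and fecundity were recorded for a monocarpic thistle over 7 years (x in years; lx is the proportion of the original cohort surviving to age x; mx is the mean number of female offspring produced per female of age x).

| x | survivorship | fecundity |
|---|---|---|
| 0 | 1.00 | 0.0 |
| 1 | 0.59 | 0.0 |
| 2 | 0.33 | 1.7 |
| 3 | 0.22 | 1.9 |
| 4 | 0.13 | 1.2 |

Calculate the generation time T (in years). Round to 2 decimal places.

lx·mx: 0, 0, 0.561, 0.418, 0.156 → R0 = 1.135
x·lx·mx: 0, 0, 1.122, 1.254, 0.624 → Σ = 3
T = 3 / 1.135 = 2.643172… → 2.64

2.64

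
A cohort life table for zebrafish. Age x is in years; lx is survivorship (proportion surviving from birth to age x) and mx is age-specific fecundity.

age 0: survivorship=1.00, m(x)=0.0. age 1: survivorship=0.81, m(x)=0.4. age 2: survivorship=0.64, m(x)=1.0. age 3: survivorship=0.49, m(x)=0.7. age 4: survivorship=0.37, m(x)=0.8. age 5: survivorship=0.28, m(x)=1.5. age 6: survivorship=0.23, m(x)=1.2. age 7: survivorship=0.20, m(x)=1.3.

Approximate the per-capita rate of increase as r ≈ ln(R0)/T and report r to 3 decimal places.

R0 = Σ lx·mx = 0 + 0.324 + 0.64 + 0.343 + 0.296 + 0.42 + 0.276 + 0.26 = 2.559
Σ x·lx·mx = 9.393; T = 9.393/2.559 = 3.67057…
r ≈ ln(R0)/T = ln(2.559)/3.67057… = 0.25599… → 0.256

0.256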